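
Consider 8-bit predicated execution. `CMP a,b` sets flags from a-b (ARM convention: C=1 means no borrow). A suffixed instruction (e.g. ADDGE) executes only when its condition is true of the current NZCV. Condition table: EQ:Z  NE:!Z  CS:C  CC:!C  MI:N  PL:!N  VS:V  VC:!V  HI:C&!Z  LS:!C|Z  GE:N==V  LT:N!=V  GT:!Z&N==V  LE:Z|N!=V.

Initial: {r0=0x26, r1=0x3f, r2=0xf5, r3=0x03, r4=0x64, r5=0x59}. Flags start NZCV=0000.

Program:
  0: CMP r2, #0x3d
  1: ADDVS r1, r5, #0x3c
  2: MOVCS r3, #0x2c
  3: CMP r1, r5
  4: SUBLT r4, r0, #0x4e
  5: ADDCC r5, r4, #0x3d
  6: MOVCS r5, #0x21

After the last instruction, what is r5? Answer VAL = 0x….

VAL = 0x15

[0] flags=1010 → (cmp)
[1] flags=1010 VS?F → skip
[2] flags=1010 CS?T → r3=0x2c
[3] flags=1000 → (cmp)
[4] flags=1000 LT?T → r4=0xd8
[5] flags=1000 CC?T → r5=0x15
[6] flags=1000 CS?F → skip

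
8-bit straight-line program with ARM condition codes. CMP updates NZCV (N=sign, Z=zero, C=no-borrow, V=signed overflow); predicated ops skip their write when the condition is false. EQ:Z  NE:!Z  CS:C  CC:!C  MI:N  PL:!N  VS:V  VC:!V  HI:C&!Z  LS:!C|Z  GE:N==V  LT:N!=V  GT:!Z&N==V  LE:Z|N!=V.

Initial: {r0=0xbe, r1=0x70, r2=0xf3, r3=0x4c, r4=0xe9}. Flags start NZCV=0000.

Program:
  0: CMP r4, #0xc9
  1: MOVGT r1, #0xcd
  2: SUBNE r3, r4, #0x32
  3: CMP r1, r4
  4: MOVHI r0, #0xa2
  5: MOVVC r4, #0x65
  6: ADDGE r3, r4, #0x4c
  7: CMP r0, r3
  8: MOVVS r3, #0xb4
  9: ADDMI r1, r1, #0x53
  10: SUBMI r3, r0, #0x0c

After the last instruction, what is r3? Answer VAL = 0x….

0: ✓ CMP  NZCV=0010
1: ✓ MOVGT  r1←0xcd
2: ✓ SUBNE  r3←0xb7
3: ✓ CMP  NZCV=1000
4: · MOVHI
5: ✓ MOVVC  r4←0x65
6: · ADDGE
7: ✓ CMP  NZCV=0010
8: · MOVVS
9: · ADDMI
10: · SUBMI

VAL = 0xb7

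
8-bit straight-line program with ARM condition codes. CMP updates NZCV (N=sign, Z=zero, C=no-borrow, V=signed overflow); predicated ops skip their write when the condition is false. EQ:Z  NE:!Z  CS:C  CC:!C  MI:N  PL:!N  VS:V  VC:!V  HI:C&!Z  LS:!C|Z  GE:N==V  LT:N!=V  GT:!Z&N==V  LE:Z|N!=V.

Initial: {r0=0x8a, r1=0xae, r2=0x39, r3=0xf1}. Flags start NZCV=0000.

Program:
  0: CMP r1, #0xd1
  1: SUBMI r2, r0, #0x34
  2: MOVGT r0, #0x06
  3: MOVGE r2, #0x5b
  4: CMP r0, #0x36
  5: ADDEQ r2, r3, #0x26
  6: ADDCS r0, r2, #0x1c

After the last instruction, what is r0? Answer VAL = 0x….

[0] flags=1000 → (cmp)
[1] flags=1000 MI?T → r2=0x56
[2] flags=1000 GT?F → skip
[3] flags=1000 GE?F → skip
[4] flags=0011 → (cmp)
[5] flags=0011 EQ?F → skip
[6] flags=0011 CS?T → r0=0x72

VAL = 0x72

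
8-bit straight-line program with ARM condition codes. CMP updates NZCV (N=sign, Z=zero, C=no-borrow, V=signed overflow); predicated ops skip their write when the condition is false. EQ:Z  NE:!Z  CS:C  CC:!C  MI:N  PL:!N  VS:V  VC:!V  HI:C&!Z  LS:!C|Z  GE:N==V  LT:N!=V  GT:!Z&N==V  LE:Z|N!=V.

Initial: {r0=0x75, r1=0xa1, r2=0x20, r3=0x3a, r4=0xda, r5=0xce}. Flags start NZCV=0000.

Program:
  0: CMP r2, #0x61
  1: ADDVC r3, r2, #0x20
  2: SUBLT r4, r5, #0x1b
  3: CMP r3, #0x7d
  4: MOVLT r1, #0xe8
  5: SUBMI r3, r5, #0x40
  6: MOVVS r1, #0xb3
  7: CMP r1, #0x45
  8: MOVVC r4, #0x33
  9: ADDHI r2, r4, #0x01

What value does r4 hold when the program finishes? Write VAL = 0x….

0: ✓ CMP  NZCV=1000
1: ✓ ADDVC  r3←0x40
2: ✓ SUBLT  r4←0xb3
3: ✓ CMP  NZCV=1000
4: ✓ MOVLT  r1←0xe8
5: ✓ SUBMI  r3←0x8e
6: · MOVVS
7: ✓ CMP  NZCV=1010
8: ✓ MOVVC  r4←0x33
9: ✓ ADDHI  r2←0x34

VAL = 0x33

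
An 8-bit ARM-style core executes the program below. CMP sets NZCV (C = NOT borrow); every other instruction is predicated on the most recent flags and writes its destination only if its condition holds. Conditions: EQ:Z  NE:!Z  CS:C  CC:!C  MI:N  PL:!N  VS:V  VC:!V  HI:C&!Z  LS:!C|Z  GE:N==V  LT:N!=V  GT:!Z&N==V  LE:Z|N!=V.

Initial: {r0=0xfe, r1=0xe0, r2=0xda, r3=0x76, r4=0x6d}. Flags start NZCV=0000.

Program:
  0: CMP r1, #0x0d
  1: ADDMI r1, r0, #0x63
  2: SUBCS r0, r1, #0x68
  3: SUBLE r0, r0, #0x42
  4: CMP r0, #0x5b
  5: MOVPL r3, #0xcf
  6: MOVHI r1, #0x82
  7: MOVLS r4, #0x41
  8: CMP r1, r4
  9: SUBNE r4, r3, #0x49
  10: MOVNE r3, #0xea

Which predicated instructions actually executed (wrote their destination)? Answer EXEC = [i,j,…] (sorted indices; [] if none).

0: ✓ CMP  NZCV=1010
1: ✓ ADDMI  r1←0x61
2: ✓ SUBCS  r0←0xf9
3: ✓ SUBLE  r0←0xb7
4: ✓ CMP  NZCV=0011
5: ✓ MOVPL  r3←0xcf
6: ✓ MOVHI  r1←0x82
7: · MOVLS
8: ✓ CMP  NZCV=0011
9: ✓ SUBNE  r4←0x86
10: ✓ MOVNE  r3←0xea

EXEC = [1,2,3,5,6,9,10]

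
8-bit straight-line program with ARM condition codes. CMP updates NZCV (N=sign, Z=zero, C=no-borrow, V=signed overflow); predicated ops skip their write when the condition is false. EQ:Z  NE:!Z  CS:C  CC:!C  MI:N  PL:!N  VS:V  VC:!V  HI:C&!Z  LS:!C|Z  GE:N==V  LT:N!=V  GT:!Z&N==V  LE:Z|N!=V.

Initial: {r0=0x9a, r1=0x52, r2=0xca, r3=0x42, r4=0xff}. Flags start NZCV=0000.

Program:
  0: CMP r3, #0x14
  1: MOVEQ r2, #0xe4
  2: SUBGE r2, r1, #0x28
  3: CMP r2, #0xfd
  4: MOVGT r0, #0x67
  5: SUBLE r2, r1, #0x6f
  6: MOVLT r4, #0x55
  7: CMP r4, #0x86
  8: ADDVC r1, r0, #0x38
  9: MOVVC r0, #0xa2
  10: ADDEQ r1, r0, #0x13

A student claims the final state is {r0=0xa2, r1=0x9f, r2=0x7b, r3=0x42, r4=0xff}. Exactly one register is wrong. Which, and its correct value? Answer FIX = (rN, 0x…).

0: ✓ CMP  NZCV=0010
1: · MOVEQ
2: ✓ SUBGE  r2←0x2a
3: ✓ CMP  NZCV=0000
4: ✓ MOVGT  r0←0x67
5: · SUBLE
6: · MOVLT
7: ✓ CMP  NZCV=0010
8: ✓ ADDVC  r1←0x9f
9: ✓ MOVVC  r0←0xa2
10: · ADDEQ

FIX = (r2, 0x2a)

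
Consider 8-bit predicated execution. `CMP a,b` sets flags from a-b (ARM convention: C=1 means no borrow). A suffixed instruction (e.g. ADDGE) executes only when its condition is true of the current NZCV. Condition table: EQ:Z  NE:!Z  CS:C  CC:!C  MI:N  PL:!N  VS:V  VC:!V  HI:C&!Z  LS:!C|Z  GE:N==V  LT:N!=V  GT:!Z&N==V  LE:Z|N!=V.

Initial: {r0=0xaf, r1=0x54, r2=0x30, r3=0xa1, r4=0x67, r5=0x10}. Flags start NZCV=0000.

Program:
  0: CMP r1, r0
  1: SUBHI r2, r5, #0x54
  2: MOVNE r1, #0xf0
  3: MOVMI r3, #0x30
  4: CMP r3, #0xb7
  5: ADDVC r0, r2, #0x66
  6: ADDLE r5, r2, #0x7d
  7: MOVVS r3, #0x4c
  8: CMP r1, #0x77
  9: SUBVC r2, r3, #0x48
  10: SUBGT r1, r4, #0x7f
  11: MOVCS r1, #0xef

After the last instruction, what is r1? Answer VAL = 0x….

VAL = 0xef

0: ✓ CMP  NZCV=1001
1: · SUBHI
2: ✓ MOVNE  r1←0xf0
3: ✓ MOVMI  r3←0x30
4: ✓ CMP  NZCV=0000
5: ✓ ADDVC  r0←0x96
6: · ADDLE
7: · MOVVS
8: ✓ CMP  NZCV=0011
9: · SUBVC
10: · SUBGT
11: ✓ MOVCS  r1←0xef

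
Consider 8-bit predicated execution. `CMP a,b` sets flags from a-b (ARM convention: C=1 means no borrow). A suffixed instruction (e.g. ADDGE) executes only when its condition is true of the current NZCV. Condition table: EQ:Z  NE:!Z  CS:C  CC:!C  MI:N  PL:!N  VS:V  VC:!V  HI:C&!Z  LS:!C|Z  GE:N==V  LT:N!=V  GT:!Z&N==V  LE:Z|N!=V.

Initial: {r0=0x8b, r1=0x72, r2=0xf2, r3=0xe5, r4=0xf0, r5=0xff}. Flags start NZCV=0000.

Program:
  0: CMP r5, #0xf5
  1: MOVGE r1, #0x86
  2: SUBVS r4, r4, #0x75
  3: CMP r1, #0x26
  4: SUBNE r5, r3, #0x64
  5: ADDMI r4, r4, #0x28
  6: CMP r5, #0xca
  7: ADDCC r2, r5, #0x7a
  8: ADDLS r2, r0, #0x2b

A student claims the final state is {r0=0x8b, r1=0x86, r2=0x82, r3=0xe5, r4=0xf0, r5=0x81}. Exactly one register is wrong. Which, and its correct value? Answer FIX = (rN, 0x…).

0: ✓ CMP  NZCV=0010
1: ✓ MOVGE  r1←0x86
2: · SUBVS
3: ✓ CMP  NZCV=0011
4: ✓ SUBNE  r5←0x81
5: · ADDMI
6: ✓ CMP  NZCV=1000
7: ✓ ADDCC  r2←0xfb
8: ✓ ADDLS  r2←0xb6

FIX = (r2, 0xb6)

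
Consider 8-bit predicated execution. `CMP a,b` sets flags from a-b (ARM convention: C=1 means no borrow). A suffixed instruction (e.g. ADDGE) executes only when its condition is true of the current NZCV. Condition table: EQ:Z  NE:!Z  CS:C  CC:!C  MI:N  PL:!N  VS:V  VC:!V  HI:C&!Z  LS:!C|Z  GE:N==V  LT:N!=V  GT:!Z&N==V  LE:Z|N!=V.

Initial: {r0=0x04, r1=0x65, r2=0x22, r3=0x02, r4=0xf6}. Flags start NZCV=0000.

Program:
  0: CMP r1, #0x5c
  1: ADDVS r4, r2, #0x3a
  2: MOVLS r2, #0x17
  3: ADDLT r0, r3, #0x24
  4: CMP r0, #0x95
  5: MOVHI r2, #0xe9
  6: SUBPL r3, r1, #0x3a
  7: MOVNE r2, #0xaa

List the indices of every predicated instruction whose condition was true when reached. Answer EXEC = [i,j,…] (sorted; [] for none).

[0] flags=0010 → (cmp)
[1] flags=0010 VS?F → skip
[2] flags=0010 LS?F → skip
[3] flags=0010 LT?F → skip
[4] flags=0000 → (cmp)
[5] flags=0000 HI?F → skip
[6] flags=0000 PL?T → r3=0x2b
[7] flags=0000 NE?T → r2=0xaa

EXEC = [6,7]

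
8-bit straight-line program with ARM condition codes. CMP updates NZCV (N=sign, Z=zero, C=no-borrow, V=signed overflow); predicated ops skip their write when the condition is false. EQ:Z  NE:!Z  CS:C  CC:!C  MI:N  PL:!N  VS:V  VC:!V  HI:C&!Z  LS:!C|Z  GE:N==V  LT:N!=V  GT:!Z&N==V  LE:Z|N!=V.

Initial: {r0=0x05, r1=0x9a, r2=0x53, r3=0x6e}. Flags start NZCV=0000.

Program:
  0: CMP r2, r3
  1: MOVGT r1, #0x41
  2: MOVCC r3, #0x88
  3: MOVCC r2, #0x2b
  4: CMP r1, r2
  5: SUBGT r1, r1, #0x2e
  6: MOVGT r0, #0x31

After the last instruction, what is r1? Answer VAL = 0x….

VAL = 0x9a

[0] flags=1000 → (cmp)
[1] flags=1000 GT?F → skip
[2] flags=1000 CC?T → r3=0x88
[3] flags=1000 CC?T → r2=0x2b
[4] flags=0011 → (cmp)
[5] flags=0011 GT?F → skip
[6] flags=0011 GT?F → skip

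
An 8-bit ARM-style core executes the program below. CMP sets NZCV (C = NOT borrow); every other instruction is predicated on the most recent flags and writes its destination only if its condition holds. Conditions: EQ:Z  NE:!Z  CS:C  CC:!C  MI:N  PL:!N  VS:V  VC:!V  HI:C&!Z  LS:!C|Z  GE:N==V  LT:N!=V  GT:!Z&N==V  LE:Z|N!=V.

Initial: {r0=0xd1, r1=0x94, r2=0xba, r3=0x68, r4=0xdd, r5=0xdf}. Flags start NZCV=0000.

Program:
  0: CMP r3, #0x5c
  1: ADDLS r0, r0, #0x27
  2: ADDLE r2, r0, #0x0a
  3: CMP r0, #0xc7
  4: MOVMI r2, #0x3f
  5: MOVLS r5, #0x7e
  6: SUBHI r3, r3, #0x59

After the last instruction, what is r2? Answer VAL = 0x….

VAL = 0xba

[0] flags=0010 → (cmp)
[1] flags=0010 LS?F → skip
[2] flags=0010 LE?F → skip
[3] flags=0010 → (cmp)
[4] flags=0010 MI?F → skip
[5] flags=0010 LS?F → skip
[6] flags=0010 HI?T → r3=0x0f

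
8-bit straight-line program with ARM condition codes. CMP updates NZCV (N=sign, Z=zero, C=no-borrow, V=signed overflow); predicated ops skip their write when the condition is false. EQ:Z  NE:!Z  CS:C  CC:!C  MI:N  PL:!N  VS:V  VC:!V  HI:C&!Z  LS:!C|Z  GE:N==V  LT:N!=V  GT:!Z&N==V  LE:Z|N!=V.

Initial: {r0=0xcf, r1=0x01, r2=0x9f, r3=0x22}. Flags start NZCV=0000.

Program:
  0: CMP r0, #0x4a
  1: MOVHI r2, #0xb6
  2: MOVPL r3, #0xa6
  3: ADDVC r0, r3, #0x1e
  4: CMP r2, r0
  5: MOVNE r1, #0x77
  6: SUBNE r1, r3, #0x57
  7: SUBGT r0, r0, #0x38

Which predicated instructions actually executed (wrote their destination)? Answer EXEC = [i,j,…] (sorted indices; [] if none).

EXEC = [1,3,5,6]

0: ✓ CMP  NZCV=1010
1: ✓ MOVHI  r2←0xb6
2: · MOVPL
3: ✓ ADDVC  r0←0x40
4: ✓ CMP  NZCV=0011
5: ✓ MOVNE  r1←0x77
6: ✓ SUBNE  r1←0xcb
7: · SUBGT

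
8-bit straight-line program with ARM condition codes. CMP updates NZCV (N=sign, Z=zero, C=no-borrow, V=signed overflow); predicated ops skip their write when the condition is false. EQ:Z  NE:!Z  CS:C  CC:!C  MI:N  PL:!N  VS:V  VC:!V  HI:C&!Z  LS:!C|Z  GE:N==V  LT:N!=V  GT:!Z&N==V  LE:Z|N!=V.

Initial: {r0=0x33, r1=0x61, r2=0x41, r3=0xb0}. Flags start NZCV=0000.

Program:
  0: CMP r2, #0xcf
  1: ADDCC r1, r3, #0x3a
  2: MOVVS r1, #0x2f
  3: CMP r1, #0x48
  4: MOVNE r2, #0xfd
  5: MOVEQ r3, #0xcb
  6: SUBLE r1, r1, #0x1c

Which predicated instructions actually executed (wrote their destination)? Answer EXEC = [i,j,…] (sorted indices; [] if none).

0: ✓ CMP  NZCV=0000
1: ✓ ADDCC  r1←0xea
2: · MOVVS
3: ✓ CMP  NZCV=1010
4: ✓ MOVNE  r2←0xfd
5: · MOVEQ
6: ✓ SUBLE  r1←0xce

EXEC = [1,4,6]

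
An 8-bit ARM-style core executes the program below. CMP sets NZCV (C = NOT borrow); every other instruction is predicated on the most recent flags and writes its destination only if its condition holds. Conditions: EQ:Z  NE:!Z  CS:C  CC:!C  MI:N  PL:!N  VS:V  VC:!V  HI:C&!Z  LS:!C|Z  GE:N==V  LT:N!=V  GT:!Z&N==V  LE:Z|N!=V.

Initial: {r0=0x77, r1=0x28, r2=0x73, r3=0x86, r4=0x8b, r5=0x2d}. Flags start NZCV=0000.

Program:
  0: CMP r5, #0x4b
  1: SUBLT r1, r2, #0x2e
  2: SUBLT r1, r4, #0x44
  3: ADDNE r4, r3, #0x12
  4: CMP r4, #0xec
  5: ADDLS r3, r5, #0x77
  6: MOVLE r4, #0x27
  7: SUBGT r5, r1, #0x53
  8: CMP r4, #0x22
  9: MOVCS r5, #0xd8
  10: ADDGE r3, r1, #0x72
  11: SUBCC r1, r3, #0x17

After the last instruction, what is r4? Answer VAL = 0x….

0: ✓ CMP  NZCV=1000
1: ✓ SUBLT  r1←0x45
2: ✓ SUBLT  r1←0x47
3: ✓ ADDNE  r4←0x98
4: ✓ CMP  NZCV=1000
5: ✓ ADDLS  r3←0xa4
6: ✓ MOVLE  r4←0x27
7: · SUBGT
8: ✓ CMP  NZCV=0010
9: ✓ MOVCS  r5←0xd8
10: ✓ ADDGE  r3←0xb9
11: · SUBCC

VAL = 0x27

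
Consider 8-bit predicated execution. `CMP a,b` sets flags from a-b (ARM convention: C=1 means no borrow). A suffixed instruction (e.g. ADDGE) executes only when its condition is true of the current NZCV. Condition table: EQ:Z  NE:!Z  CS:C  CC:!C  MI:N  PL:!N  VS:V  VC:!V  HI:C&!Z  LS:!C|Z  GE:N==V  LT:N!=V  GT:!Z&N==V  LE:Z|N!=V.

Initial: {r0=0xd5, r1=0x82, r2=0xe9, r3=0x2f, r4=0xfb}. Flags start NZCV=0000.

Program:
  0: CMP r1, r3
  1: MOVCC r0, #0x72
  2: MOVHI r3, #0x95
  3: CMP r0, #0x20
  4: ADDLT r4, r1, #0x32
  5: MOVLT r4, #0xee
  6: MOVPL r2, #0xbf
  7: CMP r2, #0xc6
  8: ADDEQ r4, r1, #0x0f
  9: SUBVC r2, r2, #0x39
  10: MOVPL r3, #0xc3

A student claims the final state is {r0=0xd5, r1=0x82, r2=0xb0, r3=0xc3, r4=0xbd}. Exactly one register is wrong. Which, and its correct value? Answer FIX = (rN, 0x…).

[0] flags=0011 → (cmp)
[1] flags=0011 CC?F → skip
[2] flags=0011 HI?T → r3=0x95
[3] flags=1010 → (cmp)
[4] flags=1010 LT?T → r4=0xb4
[5] flags=1010 LT?T → r4=0xee
[6] flags=1010 PL?F → skip
[7] flags=0010 → (cmp)
[8] flags=0010 EQ?F → skip
[9] flags=0010 VC?T → r2=0xb0
[10] flags=0010 PL?T → r3=0xc3

FIX = (r4, 0xee)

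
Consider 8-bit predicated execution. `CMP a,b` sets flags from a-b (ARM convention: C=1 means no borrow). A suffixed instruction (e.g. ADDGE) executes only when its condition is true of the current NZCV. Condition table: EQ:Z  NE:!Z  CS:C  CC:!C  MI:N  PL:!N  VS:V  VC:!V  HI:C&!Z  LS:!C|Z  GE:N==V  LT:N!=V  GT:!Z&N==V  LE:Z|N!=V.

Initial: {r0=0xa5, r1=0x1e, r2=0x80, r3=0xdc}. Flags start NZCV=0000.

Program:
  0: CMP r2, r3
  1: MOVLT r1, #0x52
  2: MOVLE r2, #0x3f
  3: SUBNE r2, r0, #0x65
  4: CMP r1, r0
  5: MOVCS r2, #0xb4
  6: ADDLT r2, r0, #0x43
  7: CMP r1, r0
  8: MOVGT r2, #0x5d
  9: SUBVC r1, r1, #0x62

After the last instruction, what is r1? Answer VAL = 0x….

VAL = 0x52

[0] flags=1000 → (cmp)
[1] flags=1000 LT?T → r1=0x52
[2] flags=1000 LE?T → r2=0x3f
[3] flags=1000 NE?T → r2=0x40
[4] flags=1001 → (cmp)
[5] flags=1001 CS?F → skip
[6] flags=1001 LT?F → skip
[7] flags=1001 → (cmp)
[8] flags=1001 GT?T → r2=0x5d
[9] flags=1001 VC?F → skip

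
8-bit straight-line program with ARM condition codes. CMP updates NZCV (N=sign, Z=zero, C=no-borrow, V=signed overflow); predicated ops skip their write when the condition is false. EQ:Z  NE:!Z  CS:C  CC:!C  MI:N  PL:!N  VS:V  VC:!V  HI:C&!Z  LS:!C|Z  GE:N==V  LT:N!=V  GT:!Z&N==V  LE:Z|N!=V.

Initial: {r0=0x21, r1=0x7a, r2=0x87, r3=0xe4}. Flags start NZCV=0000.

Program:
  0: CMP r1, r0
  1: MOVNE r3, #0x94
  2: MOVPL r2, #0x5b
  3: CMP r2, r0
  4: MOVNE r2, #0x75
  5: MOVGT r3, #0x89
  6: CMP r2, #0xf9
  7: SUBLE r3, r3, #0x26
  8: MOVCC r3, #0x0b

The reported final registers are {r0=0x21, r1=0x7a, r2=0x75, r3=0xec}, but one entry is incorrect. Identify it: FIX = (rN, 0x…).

[0] flags=0010 → (cmp)
[1] flags=0010 NE?T → r3=0x94
[2] flags=0010 PL?T → r2=0x5b
[3] flags=0010 → (cmp)
[4] flags=0010 NE?T → r2=0x75
[5] flags=0010 GT?T → r3=0x89
[6] flags=0000 → (cmp)
[7] flags=0000 LE?F → skip
[8] flags=0000 CC?T → r3=0x0b

FIX = (r3, 0x0b)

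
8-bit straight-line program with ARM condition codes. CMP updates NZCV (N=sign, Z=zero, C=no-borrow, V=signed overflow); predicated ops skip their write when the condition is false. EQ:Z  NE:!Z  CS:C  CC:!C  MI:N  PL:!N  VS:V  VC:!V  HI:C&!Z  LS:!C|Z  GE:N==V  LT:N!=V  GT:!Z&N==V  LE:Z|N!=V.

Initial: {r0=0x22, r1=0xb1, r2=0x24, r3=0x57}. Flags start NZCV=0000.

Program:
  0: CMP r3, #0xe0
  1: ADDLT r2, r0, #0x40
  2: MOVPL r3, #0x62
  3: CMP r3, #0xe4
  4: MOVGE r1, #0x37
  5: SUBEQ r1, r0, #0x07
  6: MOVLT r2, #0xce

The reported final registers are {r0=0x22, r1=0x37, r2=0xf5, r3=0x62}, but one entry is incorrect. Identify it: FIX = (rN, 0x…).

[0] flags=0000 → (cmp)
[1] flags=0000 LT?F → skip
[2] flags=0000 PL?T → r3=0x62
[3] flags=0000 → (cmp)
[4] flags=0000 GE?T → r1=0x37
[5] flags=0000 EQ?F → skip
[6] flags=0000 LT?F → skip

FIX = (r2, 0x24)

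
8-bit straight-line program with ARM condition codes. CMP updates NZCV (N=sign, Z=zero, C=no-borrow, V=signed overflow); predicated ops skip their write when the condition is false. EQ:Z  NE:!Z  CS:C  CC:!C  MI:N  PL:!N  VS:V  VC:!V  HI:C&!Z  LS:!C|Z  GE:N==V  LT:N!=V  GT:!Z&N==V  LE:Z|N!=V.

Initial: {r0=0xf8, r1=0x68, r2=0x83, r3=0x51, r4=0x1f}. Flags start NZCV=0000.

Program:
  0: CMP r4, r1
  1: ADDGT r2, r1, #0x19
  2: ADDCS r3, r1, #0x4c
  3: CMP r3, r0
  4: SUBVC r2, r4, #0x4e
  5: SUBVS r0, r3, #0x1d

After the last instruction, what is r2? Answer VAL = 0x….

[0] flags=1000 → (cmp)
[1] flags=1000 GT?F → skip
[2] flags=1000 CS?F → skip
[3] flags=0000 → (cmp)
[4] flags=0000 VC?T → r2=0xd1
[5] flags=0000 VS?F → skip

VAL = 0xd1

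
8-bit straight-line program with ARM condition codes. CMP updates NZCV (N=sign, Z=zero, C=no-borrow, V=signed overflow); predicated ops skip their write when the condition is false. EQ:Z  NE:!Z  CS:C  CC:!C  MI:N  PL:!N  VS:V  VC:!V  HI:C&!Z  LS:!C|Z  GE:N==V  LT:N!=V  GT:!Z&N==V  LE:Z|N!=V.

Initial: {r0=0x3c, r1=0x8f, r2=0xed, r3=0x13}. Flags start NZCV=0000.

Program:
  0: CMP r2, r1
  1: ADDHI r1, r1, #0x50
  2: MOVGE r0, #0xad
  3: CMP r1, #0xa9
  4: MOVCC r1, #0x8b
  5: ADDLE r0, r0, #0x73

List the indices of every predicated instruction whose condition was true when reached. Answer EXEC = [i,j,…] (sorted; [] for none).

0: ✓ CMP  NZCV=0010
1: ✓ ADDHI  r1←0xdf
2: ✓ MOVGE  r0←0xad
3: ✓ CMP  NZCV=0010
4: · MOVCC
5: · ADDLE

EXEC = [1,2]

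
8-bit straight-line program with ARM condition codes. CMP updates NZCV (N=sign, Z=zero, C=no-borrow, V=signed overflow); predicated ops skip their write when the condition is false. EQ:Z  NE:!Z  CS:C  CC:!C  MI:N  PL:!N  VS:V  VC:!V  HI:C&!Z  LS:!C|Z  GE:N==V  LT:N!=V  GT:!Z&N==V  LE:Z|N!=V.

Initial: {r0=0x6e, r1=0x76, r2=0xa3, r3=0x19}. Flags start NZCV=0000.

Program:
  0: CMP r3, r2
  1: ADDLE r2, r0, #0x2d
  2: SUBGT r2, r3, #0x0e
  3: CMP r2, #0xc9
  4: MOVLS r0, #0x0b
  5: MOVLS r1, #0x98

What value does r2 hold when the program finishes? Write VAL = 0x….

VAL = 0x0b

[0] flags=0000 → (cmp)
[1] flags=0000 LE?F → skip
[2] flags=0000 GT?T → r2=0x0b
[3] flags=0000 → (cmp)
[4] flags=0000 LS?T → r0=0x0b
[5] flags=0000 LS?T → r1=0x98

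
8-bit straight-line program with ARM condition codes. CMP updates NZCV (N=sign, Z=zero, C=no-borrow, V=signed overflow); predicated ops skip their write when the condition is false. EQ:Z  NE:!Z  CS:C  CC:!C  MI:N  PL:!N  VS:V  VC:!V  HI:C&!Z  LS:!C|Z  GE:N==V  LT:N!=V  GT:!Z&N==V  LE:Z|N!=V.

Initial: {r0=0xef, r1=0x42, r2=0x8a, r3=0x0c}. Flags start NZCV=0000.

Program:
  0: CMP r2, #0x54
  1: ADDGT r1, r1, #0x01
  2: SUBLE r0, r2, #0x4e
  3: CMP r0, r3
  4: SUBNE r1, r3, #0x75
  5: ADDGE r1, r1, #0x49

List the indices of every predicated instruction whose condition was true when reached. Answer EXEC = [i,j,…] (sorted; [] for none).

[0] flags=0011 → (cmp)
[1] flags=0011 GT?F → skip
[2] flags=0011 LE?T → r0=0x3c
[3] flags=0010 → (cmp)
[4] flags=0010 NE?T → r1=0x97
[5] flags=0010 GE?T → r1=0xe0

EXEC = [2,4,5]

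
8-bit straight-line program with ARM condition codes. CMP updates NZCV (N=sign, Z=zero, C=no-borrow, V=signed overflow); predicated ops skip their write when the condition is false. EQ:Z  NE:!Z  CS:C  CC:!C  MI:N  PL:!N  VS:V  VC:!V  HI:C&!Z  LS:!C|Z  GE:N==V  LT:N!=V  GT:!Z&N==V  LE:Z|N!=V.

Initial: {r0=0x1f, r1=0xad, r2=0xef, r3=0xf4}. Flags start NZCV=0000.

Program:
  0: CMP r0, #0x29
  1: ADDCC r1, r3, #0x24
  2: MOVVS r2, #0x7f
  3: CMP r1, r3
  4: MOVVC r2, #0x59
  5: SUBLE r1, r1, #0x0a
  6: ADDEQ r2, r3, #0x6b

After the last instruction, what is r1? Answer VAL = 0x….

VAL = 0x18

0: ✓ CMP  NZCV=1000
1: ✓ ADDCC  r1←0x18
2: · MOVVS
3: ✓ CMP  NZCV=0000
4: ✓ MOVVC  r2←0x59
5: · SUBLE
6: · ADDEQ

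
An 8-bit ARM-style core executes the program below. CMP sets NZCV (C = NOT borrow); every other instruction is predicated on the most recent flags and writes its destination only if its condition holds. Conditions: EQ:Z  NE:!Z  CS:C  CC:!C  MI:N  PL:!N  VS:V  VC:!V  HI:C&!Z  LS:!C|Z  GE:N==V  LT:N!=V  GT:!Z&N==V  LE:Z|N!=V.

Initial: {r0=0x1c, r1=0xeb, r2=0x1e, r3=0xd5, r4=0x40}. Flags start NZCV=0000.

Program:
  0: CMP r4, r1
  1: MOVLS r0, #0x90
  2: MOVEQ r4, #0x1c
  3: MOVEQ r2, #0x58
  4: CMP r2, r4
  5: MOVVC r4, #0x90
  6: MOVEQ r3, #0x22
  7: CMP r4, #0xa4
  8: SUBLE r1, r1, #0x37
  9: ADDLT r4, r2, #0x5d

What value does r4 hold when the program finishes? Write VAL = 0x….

VAL = 0x7b

0: ✓ CMP  NZCV=0000
1: ✓ MOVLS  r0←0x90
2: · MOVEQ
3: · MOVEQ
4: ✓ CMP  NZCV=1000
5: ✓ MOVVC  r4←0x90
6: · MOVEQ
7: ✓ CMP  NZCV=1000
8: ✓ SUBLE  r1←0xb4
9: ✓ ADDLT  r4←0x7b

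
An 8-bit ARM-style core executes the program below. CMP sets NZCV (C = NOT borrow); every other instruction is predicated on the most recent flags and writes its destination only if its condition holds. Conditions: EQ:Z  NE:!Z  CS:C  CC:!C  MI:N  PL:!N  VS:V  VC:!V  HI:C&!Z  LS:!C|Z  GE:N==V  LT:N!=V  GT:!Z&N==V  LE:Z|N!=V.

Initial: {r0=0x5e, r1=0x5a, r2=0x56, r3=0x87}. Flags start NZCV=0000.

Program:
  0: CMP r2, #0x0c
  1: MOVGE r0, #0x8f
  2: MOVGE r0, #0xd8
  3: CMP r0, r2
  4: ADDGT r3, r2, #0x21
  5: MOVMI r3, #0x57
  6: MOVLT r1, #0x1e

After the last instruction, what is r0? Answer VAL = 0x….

VAL = 0xd8

[0] flags=0010 → (cmp)
[1] flags=0010 GE?T → r0=0x8f
[2] flags=0010 GE?T → r0=0xd8
[3] flags=1010 → (cmp)
[4] flags=1010 GT?F → skip
[5] flags=1010 MI?T → r3=0x57
[6] flags=1010 LT?T → r1=0x1e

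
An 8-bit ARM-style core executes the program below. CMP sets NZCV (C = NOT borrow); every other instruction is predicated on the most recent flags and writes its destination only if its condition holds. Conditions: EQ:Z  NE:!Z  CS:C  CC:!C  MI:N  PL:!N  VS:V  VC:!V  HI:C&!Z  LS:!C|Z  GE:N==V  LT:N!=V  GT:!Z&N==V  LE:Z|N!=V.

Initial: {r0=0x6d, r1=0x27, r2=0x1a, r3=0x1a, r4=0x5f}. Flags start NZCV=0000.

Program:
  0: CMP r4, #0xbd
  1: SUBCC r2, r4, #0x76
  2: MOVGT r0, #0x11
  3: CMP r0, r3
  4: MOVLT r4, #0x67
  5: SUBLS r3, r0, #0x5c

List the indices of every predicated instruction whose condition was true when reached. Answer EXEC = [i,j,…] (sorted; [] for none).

EXEC = [1,2,4,5]

[0] flags=1001 → (cmp)
[1] flags=1001 CC?T → r2=0xe9
[2] flags=1001 GT?T → r0=0x11
[3] flags=1000 → (cmp)
[4] flags=1000 LT?T → r4=0x67
[5] flags=1000 LS?T → r3=0xb5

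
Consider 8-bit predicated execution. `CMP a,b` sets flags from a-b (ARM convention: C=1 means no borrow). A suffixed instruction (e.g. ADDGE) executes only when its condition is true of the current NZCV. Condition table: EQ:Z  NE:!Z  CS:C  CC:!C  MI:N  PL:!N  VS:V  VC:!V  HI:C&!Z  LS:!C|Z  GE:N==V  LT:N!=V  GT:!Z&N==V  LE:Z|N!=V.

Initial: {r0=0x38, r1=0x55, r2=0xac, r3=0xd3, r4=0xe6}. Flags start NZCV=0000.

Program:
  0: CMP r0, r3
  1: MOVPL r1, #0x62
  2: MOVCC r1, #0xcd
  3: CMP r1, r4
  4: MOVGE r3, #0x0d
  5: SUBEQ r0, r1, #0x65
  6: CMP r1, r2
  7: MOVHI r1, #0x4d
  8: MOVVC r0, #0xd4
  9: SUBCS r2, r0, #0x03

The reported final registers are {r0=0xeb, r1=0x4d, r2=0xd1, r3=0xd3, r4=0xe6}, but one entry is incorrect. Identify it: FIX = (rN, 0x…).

FIX = (r0, 0xd4)

0: ✓ CMP  NZCV=0000
1: ✓ MOVPL  r1←0x62
2: ✓ MOVCC  r1←0xcd
3: ✓ CMP  NZCV=1000
4: · MOVGE
5: · SUBEQ
6: ✓ CMP  NZCV=0010
7: ✓ MOVHI  r1←0x4d
8: ✓ MOVVC  r0←0xd4
9: ✓ SUBCS  r2←0xd1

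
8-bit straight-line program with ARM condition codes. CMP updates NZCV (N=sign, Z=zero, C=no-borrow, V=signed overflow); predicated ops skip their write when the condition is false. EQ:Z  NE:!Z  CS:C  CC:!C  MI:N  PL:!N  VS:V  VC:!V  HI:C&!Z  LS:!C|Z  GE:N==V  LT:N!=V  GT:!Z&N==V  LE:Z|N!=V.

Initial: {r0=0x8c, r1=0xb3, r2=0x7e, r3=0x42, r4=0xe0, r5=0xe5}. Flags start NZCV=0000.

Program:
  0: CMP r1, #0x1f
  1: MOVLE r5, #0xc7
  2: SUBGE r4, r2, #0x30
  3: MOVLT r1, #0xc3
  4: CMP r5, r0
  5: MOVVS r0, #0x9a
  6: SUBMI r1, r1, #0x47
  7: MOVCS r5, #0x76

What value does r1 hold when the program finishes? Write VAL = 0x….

VAL = 0xc3

[0] flags=1010 → (cmp)
[1] flags=1010 LE?T → r5=0xc7
[2] flags=1010 GE?F → skip
[3] flags=1010 LT?T → r1=0xc3
[4] flags=0010 → (cmp)
[5] flags=0010 VS?F → skip
[6] flags=0010 MI?F → skip
[7] flags=0010 CS?T → r5=0x76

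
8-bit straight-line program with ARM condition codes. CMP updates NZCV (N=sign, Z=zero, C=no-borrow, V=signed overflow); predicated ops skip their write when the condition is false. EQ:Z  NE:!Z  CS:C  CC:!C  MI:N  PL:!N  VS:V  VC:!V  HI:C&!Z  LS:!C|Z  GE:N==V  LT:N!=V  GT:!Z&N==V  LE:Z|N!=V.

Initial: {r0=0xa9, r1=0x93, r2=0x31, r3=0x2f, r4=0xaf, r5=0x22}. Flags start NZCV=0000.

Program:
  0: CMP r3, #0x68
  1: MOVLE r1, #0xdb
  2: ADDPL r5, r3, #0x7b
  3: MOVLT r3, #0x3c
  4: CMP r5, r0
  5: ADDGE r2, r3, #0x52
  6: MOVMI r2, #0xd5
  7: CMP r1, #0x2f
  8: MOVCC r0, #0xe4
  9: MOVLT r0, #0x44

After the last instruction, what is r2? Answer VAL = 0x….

VAL = 0x8e

[0] flags=1000 → (cmp)
[1] flags=1000 LE?T → r1=0xdb
[2] flags=1000 PL?F → skip
[3] flags=1000 LT?T → r3=0x3c
[4] flags=0000 → (cmp)
[5] flags=0000 GE?T → r2=0x8e
[6] flags=0000 MI?F → skip
[7] flags=1010 → (cmp)
[8] flags=1010 CC?F → skip
[9] flags=1010 LT?T → r0=0x44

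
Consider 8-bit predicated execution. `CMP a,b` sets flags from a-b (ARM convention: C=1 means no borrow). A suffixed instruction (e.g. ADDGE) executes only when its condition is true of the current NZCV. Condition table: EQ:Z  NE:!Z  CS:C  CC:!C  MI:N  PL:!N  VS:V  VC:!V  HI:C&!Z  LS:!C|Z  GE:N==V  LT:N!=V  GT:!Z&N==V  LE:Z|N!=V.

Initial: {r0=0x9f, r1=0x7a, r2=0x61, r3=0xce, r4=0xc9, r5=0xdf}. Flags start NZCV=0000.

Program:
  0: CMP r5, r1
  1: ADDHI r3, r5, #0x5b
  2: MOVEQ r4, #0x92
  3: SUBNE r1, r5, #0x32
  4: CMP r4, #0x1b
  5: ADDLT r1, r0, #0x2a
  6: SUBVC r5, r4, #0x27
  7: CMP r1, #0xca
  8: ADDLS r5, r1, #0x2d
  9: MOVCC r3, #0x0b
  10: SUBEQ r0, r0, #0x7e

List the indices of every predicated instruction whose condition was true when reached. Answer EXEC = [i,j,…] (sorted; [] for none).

EXEC = [1,3,5,6,8,9]

0: ✓ CMP  NZCV=0011
1: ✓ ADDHI  r3←0x3a
2: · MOVEQ
3: ✓ SUBNE  r1←0xad
4: ✓ CMP  NZCV=1010
5: ✓ ADDLT  r1←0xc9
6: ✓ SUBVC  r5←0xa2
7: ✓ CMP  NZCV=1000
8: ✓ ADDLS  r5←0xf6
9: ✓ MOVCC  r3←0x0b
10: · SUBEQ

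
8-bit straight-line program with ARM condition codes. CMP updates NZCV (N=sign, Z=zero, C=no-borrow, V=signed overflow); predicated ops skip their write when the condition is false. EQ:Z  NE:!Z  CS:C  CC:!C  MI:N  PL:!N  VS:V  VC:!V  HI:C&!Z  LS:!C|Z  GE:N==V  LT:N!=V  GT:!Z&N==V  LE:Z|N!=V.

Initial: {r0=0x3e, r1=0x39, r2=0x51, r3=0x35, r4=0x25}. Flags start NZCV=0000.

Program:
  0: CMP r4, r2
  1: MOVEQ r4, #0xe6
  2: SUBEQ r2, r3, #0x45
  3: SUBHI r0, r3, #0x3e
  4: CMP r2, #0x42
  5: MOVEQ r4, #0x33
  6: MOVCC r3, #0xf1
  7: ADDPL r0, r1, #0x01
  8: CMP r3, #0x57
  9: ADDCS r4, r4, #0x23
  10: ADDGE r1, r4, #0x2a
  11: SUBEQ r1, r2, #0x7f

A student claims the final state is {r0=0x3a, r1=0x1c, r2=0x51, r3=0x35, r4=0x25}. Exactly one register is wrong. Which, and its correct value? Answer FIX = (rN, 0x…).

0: ✓ CMP  NZCV=1000
1: · MOVEQ
2: · SUBEQ
3: · SUBHI
4: ✓ CMP  NZCV=0010
5: · MOVEQ
6: · MOVCC
7: ✓ ADDPL  r0←0x3a
8: ✓ CMP  NZCV=1000
9: · ADDCS
10: · ADDGE
11: · SUBEQ

FIX = (r1, 0x39)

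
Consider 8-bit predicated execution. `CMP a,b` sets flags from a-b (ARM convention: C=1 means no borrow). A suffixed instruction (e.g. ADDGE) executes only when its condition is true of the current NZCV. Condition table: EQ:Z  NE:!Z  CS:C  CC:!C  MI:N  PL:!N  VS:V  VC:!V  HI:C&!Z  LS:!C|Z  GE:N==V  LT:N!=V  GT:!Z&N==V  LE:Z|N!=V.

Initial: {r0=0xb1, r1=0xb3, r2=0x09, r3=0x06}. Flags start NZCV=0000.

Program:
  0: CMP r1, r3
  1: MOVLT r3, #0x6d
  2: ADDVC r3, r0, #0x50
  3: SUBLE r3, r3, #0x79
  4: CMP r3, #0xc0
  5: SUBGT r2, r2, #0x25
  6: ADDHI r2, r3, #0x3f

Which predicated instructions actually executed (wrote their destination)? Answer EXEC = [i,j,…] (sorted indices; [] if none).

0: ✓ CMP  NZCV=1010
1: ✓ MOVLT  r3←0x6d
2: ✓ ADDVC  r3←0x01
3: ✓ SUBLE  r3←0x88
4: ✓ CMP  NZCV=1000
5: · SUBGT
6: · ADDHI

EXEC = [1,2,3]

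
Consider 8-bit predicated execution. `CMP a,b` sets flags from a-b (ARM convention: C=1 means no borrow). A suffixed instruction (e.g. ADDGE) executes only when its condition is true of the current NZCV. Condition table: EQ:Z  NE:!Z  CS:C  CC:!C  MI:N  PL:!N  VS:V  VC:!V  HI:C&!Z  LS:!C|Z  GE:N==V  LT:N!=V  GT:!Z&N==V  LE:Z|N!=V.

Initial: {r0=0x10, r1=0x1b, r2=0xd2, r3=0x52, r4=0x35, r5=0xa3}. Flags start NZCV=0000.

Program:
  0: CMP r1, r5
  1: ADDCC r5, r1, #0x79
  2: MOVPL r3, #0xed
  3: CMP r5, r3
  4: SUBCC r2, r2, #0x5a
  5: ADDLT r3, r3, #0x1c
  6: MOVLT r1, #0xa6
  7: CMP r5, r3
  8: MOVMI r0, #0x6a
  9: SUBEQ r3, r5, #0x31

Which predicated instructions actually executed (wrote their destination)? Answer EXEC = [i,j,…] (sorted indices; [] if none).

EXEC = [1,2,4,5,6,8]

0: ✓ CMP  NZCV=0000
1: ✓ ADDCC  r5←0x94
2: ✓ MOVPL  r3←0xed
3: ✓ CMP  NZCV=1000
4: ✓ SUBCC  r2←0x78
5: ✓ ADDLT  r3←0x09
6: ✓ MOVLT  r1←0xa6
7: ✓ CMP  NZCV=1010
8: ✓ MOVMI  r0←0x6a
9: · SUBEQ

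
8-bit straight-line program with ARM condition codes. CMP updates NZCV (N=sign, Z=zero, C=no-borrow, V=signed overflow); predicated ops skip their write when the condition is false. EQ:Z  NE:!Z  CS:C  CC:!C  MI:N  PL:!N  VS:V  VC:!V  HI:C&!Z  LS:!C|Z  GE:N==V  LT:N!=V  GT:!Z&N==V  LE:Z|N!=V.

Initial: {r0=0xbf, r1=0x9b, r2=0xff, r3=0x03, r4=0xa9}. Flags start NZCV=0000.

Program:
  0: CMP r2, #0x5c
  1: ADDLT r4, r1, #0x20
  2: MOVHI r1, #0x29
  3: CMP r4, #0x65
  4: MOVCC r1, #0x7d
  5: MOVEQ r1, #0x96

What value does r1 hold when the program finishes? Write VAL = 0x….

0: ✓ CMP  NZCV=1010
1: ✓ ADDLT  r4←0xbb
2: ✓ MOVHI  r1←0x29
3: ✓ CMP  NZCV=0011
4: · MOVCC
5: · MOVEQ

VAL = 0x29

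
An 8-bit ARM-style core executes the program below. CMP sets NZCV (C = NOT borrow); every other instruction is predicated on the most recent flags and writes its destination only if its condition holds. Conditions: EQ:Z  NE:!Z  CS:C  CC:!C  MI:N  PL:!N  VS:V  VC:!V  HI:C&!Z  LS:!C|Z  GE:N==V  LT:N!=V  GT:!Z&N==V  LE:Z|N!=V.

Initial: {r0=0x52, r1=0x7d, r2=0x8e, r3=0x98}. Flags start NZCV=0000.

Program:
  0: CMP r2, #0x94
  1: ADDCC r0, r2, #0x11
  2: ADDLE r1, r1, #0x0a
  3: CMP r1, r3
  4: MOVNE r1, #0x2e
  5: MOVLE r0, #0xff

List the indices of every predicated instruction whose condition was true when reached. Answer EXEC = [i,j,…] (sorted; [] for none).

EXEC = [1,2,4,5]

[0] flags=1000 → (cmp)
[1] flags=1000 CC?T → r0=0x9f
[2] flags=1000 LE?T → r1=0x87
[3] flags=1000 → (cmp)
[4] flags=1000 NE?T → r1=0x2e
[5] flags=1000 LE?T → r0=0xff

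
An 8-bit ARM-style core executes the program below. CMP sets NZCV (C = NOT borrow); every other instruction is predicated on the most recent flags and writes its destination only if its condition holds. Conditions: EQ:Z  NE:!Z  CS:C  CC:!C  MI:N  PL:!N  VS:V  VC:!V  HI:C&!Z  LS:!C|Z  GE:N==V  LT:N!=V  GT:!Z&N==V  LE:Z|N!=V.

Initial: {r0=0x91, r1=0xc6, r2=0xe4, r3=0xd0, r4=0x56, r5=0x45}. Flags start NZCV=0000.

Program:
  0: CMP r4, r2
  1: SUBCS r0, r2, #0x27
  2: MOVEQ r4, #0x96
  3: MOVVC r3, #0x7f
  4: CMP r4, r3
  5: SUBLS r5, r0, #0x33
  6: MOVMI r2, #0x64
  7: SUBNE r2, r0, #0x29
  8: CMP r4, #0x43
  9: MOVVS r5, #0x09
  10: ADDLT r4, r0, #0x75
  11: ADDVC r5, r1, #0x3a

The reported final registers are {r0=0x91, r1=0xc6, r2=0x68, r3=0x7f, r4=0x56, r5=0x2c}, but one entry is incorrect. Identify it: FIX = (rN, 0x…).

FIX = (r5, 0x00)

[0] flags=0000 → (cmp)
[1] flags=0000 CS?F → skip
[2] flags=0000 EQ?F → skip
[3] flags=0000 VC?T → r3=0x7f
[4] flags=1000 → (cmp)
[5] flags=1000 LS?T → r5=0x5e
[6] flags=1000 MI?T → r2=0x64
[7] flags=1000 NE?T → r2=0x68
[8] flags=0010 → (cmp)
[9] flags=0010 VS?F → skip
[10] flags=0010 LT?F → skip
[11] flags=0010 VC?T → r5=0x00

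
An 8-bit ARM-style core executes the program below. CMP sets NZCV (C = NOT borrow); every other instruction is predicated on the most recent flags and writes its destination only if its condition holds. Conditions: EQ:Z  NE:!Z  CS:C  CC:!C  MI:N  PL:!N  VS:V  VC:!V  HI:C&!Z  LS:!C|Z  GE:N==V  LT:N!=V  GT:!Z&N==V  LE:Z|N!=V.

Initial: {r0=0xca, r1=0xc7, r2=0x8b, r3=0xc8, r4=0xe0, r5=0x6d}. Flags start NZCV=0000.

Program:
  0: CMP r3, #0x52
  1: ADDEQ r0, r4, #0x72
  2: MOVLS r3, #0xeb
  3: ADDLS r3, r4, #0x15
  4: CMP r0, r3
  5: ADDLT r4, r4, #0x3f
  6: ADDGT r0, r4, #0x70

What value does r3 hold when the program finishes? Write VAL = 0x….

[0] flags=0011 → (cmp)
[1] flags=0011 EQ?F → skip
[2] flags=0011 LS?F → skip
[3] flags=0011 LS?F → skip
[4] flags=0010 → (cmp)
[5] flags=0010 LT?F → skip
[6] flags=0010 GT?T → r0=0x50

VAL = 0xc8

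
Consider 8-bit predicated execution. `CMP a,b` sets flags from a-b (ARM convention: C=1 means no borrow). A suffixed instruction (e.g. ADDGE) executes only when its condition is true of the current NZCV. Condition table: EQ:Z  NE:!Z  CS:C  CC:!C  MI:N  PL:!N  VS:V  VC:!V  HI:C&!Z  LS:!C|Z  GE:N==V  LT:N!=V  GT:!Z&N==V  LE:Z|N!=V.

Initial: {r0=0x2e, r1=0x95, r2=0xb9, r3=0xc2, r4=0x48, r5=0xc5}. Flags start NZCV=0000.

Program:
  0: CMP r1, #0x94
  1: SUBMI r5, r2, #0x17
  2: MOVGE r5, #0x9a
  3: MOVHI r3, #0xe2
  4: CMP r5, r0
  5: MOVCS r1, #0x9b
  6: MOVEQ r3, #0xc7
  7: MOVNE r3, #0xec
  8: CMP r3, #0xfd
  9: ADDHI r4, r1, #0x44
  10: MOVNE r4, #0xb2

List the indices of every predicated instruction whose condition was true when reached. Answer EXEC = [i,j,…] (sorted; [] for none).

[0] flags=0010 → (cmp)
[1] flags=0010 MI?F → skip
[2] flags=0010 GE?T → r5=0x9a
[3] flags=0010 HI?T → r3=0xe2
[4] flags=0011 → (cmp)
[5] flags=0011 CS?T → r1=0x9b
[6] flags=0011 EQ?F → skip
[7] flags=0011 NE?T → r3=0xec
[8] flags=1000 → (cmp)
[9] flags=1000 HI?F → skip
[10] flags=1000 NE?T → r4=0xb2

EXEC = [2,3,5,7,10]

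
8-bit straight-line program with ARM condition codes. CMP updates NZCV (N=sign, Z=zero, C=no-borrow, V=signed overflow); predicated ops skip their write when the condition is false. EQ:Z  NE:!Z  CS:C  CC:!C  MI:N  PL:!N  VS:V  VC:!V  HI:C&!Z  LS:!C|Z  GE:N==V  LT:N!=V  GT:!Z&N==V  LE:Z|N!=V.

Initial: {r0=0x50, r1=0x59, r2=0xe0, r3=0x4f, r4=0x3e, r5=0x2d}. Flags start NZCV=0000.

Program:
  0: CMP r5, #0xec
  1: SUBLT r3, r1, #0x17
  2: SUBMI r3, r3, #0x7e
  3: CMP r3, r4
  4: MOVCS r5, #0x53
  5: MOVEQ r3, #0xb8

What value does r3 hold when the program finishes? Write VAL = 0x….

VAL = 0x4f

0: ✓ CMP  NZCV=0000
1: · SUBLT
2: · SUBMI
3: ✓ CMP  NZCV=0010
4: ✓ MOVCS  r5←0x53
5: · MOVEQ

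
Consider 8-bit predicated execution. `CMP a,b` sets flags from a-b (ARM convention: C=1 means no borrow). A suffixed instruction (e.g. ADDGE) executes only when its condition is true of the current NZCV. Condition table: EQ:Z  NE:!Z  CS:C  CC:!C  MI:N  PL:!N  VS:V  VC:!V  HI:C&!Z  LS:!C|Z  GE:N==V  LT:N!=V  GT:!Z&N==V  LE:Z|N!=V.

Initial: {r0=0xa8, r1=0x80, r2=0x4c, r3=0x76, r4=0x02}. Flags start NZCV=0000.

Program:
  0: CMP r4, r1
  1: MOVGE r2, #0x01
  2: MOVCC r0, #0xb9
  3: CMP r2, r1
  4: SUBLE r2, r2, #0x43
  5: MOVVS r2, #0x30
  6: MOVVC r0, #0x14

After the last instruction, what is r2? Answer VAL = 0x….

VAL = 0x30

[0] flags=1001 → (cmp)
[1] flags=1001 GE?T → r2=0x01
[2] flags=1001 CC?T → r0=0xb9
[3] flags=1001 → (cmp)
[4] flags=1001 LE?F → skip
[5] flags=1001 VS?T → r2=0x30
[6] flags=1001 VC?F → skip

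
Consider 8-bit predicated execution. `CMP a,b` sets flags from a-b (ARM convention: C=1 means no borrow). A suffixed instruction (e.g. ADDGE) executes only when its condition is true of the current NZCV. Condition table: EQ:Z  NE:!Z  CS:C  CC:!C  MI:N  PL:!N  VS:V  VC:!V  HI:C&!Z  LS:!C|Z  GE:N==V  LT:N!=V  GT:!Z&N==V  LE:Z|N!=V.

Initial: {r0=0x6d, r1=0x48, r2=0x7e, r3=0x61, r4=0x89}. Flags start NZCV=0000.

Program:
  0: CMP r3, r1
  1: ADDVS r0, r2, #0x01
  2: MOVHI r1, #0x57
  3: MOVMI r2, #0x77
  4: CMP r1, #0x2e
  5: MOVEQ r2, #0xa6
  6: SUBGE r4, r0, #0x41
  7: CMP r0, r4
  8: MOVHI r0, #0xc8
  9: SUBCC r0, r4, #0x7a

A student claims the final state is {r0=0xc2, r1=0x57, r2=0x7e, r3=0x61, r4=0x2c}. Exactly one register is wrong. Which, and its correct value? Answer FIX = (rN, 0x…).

0: ✓ CMP  NZCV=0010
1: · ADDVS
2: ✓ MOVHI  r1←0x57
3: · MOVMI
4: ✓ CMP  NZCV=0010
5: · MOVEQ
6: ✓ SUBGE  r4←0x2c
7: ✓ CMP  NZCV=0010
8: ✓ MOVHI  r0←0xc8
9: · SUBCC

FIX = (r0, 0xc8)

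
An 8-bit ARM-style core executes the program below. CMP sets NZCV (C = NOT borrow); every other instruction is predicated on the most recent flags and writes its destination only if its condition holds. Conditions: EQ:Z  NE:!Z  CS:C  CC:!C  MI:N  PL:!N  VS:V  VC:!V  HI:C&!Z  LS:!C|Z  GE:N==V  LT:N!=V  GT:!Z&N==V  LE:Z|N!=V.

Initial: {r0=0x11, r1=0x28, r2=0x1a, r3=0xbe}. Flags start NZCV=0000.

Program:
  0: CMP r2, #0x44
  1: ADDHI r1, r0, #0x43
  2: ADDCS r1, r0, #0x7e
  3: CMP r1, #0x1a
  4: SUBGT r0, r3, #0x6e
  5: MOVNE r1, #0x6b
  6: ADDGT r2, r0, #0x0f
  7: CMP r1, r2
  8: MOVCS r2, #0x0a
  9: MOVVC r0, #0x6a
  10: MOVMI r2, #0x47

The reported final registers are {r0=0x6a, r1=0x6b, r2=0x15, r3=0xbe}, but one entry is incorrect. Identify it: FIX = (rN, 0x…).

FIX = (r2, 0x0a)

0: ✓ CMP  NZCV=1000
1: · ADDHI
2: · ADDCS
3: ✓ CMP  NZCV=0010
4: ✓ SUBGT  r0←0x50
5: ✓ MOVNE  r1←0x6b
6: ✓ ADDGT  r2←0x5f
7: ✓ CMP  NZCV=0010
8: ✓ MOVCS  r2←0x0a
9: ✓ MOVVC  r0←0x6a
10: · MOVMI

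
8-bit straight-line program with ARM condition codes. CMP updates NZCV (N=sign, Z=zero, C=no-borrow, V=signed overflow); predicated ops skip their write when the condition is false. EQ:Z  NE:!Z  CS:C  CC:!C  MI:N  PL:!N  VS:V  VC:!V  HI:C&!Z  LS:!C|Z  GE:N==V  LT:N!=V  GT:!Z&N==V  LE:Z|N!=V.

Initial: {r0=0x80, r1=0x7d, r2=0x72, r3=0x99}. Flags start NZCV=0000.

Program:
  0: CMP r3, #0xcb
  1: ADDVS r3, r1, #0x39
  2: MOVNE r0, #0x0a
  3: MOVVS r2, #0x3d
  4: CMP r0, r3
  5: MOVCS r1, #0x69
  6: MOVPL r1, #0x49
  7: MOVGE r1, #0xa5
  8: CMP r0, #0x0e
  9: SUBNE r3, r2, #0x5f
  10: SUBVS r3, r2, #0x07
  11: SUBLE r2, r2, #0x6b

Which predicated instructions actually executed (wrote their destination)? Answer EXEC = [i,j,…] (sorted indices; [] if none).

[0] flags=1000 → (cmp)
[1] flags=1000 VS?F → skip
[2] flags=1000 NE?T → r0=0x0a
[3] flags=1000 VS?F → skip
[4] flags=0000 → (cmp)
[5] flags=0000 CS?F → skip
[6] flags=0000 PL?T → r1=0x49
[7] flags=0000 GE?T → r1=0xa5
[8] flags=1000 → (cmp)
[9] flags=1000 NE?T → r3=0x13
[10] flags=1000 VS?F → skip
[11] flags=1000 LE?T → r2=0x07

EXEC = [2,6,7,9,11]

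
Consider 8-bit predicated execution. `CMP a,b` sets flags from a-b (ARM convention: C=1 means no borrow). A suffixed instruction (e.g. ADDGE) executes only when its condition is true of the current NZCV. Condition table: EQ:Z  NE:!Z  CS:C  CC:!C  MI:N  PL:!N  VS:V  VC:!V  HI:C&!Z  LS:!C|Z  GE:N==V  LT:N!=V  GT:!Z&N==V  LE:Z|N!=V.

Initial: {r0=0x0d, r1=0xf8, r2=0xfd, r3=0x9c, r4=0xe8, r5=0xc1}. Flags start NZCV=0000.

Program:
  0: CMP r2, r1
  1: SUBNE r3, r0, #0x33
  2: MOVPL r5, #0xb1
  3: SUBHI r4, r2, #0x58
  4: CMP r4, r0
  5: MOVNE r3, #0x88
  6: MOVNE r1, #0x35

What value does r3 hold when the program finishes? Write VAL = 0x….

0: ✓ CMP  NZCV=0010
1: ✓ SUBNE  r3←0xda
2: ✓ MOVPL  r5←0xb1
3: ✓ SUBHI  r4←0xa5
4: ✓ CMP  NZCV=1010
5: ✓ MOVNE  r3←0x88
6: ✓ MOVNE  r1←0x35

VAL = 0x88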